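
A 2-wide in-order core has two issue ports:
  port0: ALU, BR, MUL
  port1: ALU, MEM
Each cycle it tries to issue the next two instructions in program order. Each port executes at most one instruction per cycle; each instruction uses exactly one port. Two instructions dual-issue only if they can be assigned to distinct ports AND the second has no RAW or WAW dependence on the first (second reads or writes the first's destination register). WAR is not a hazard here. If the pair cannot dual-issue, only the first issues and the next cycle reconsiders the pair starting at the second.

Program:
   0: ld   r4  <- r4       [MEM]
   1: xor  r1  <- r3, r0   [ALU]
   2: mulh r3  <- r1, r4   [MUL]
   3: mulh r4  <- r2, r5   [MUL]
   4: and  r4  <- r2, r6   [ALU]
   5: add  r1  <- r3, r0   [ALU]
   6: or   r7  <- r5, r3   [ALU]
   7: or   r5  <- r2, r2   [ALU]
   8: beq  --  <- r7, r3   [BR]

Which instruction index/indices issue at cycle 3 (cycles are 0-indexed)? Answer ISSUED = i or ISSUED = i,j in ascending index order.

0. ld xor @i0,i1  | 2-wide
1. mulh @i2  | no-port MUL/MUL
2. mulh @i3  | WAW r4
3. and add @i4,i5  | 2-wide
4. or or @i6,i7  | 2-wide
5. beq @i8  | tail

ISSUED = 4,5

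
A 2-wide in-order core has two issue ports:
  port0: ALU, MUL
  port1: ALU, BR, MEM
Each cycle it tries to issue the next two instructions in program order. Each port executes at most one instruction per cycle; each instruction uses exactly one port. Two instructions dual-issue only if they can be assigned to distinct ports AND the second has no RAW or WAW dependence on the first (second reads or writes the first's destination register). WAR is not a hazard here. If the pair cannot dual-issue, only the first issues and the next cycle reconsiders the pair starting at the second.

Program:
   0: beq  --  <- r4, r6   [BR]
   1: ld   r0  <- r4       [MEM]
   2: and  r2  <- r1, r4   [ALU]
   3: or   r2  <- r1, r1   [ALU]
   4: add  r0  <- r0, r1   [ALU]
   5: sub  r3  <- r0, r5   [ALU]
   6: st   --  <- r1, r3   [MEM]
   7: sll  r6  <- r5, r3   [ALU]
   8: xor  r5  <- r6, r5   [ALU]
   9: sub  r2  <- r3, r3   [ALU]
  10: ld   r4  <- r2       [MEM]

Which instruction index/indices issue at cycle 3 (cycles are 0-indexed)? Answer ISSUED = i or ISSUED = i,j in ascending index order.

ISSUED = 5

  cy0 -> i0 (beq) no-port BR/MEM
  cy1 -> i1&i2 (ld+and) 2-wide
  cy2 -> i3&i4 (or+add) 2-wide
  cy3 -> i5 (sub) RAW r3
  cy4 -> i6&i7 (st+sll) 2-wide
  cy5 -> i8&i9 (xor+sub) 2-wide
  cy6 -> i10 (ld) tail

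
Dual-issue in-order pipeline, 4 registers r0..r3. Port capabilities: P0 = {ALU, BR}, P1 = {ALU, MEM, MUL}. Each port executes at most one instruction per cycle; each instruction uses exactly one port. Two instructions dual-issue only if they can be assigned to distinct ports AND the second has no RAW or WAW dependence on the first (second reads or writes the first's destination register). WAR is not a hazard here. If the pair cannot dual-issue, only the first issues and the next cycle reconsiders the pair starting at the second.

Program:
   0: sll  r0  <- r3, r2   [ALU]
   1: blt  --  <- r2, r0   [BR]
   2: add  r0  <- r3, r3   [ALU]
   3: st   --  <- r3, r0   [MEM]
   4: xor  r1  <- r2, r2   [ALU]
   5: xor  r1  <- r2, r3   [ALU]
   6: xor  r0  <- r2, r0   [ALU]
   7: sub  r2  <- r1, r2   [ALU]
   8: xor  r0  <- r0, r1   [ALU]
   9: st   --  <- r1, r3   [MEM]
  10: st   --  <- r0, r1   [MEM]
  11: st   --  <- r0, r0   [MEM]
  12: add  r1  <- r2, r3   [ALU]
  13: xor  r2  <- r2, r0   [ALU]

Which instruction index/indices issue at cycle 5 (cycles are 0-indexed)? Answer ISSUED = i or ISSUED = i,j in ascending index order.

  cy0 -> i0 (sll) RAW r0
  cy1 -> i1+i2 (blt;add) 2-wide
  cy2 -> i3+i4 (st;xor) 2-wide
  cy3 -> i5+i6 (xor;xor) 2-wide
  cy4 -> i7+i8 (sub;xor) 2-wide
  cy5 -> i9 (st) no-port MEM/MEM
  cy6 -> i10 (st) no-port MEM/MEM
  cy7 -> i11+i12 (st;add) 2-wide
  cy8 -> i13 (xor) tail

ISSUED = 9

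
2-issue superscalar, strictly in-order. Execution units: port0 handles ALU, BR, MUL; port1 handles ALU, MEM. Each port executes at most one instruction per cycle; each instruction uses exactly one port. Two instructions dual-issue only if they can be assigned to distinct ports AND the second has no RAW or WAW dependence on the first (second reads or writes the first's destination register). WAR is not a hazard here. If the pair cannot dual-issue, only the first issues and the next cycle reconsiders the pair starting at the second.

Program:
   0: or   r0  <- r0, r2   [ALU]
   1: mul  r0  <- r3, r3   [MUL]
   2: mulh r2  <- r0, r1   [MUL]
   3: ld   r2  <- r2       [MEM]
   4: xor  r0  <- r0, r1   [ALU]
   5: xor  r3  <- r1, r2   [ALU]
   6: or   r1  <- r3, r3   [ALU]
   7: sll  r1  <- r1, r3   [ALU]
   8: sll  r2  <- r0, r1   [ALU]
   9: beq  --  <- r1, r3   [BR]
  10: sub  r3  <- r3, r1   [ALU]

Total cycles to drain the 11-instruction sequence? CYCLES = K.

c0: i0 or  WAW r0
c1: i1 mul  no-port MUL/MUL
c2: i2 mulh  RAW+WAW r2
c3: i3,i4 ld+xor  pair
c4: i5 xor  RAW r3
c5: i6 or  RAW+WAW r1
c6: i7 sll  RAW r1
c7: i8,i9 sll+beq  pair
c8: i10 sub  tail

CYCLES = 9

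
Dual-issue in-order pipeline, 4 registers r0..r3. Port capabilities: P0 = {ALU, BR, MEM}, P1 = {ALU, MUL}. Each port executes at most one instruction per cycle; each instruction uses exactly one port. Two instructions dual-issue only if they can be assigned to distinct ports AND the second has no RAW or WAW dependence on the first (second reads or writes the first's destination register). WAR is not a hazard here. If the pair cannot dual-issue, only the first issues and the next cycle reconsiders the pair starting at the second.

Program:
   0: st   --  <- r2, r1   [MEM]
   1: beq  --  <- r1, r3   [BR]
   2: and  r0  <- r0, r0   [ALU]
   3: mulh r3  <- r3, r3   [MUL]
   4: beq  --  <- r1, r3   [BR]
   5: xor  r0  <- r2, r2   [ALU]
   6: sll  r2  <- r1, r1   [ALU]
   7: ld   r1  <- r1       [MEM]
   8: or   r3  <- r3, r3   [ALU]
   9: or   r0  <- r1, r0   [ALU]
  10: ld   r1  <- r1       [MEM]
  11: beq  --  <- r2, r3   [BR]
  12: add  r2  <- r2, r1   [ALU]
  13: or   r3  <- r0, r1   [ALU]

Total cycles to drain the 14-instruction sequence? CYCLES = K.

t=0 i0:st ; no-port MEM/BR
t=1 i1+i2:beq/and ; dual
t=2 i3:mulh ; RAW r3
t=3 i4+i5:beq/xor ; dual
t=4 i6+i7:sll/ld ; dual
t=5 i8+i9:or/or ; dual
t=6 i10:ld ; no-port MEM/BR
t=7 i11+i12:beq/add ; dual
t=8 i13:or ; tail

CYCLES = 9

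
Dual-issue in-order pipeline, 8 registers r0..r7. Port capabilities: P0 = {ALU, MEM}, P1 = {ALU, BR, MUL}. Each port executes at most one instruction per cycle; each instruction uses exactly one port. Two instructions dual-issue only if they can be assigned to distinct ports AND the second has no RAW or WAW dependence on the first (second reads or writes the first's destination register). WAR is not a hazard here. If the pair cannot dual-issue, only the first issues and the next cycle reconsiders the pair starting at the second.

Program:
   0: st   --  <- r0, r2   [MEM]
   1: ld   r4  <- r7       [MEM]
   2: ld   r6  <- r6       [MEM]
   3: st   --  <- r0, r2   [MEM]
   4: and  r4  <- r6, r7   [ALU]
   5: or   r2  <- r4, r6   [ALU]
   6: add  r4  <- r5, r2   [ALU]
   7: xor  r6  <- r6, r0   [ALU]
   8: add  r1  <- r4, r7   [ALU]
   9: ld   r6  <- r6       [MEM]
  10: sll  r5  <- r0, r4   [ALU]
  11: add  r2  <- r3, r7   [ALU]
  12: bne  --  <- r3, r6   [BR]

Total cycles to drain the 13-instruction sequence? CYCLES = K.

c0: i0 st  no-port MEM/MEM
c1: i1 ld  no-port MEM/MEM
c2: i2 ld  no-port MEM/MEM
c3: i3+i4 st+and  pair
c4: i5 or  RAW r2
c5: i6+i7 add+xor  pair
c6: i8+i9 add+ld  pair
c7: i10+i11 sll+add  pair
c8: i12 bne  tail

CYCLES = 9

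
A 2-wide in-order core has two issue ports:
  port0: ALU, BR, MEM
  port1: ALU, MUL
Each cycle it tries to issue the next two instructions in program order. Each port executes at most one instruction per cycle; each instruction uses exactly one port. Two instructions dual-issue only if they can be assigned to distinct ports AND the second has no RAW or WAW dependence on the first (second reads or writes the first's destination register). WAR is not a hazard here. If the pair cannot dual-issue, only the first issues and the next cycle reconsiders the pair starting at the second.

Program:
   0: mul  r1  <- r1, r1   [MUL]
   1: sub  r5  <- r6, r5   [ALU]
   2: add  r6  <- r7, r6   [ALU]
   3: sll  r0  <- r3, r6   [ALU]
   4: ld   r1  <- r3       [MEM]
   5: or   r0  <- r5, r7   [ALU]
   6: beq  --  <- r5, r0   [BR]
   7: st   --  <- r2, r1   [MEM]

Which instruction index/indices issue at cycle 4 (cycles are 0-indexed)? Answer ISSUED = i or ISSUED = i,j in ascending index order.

  cy0 -> i0&i1 (mul sub) dual
  cy1 -> i2 (add) RAW r6
  cy2 -> i3&i4 (sll ld) dual
  cy3 -> i5 (or) RAW r0
  cy4 -> i6 (beq) no-port BR/MEM
  cy5 -> i7 (st) tail

ISSUED = 6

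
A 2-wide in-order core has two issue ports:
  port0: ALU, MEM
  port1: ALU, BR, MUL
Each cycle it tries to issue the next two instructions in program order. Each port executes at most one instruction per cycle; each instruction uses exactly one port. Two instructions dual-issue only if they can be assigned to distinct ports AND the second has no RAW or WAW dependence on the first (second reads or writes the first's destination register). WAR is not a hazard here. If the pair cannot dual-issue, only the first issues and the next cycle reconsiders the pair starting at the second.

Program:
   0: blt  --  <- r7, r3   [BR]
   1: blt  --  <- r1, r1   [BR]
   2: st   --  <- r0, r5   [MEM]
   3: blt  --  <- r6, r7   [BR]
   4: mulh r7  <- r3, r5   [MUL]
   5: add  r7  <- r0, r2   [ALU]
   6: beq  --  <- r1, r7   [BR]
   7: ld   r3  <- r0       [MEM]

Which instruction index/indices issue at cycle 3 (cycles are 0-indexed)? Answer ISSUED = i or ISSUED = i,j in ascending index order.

ISSUED = 4

[0] i0  blt.BR  -- no-port BR/BR
[1] i1&i2  blt.BR+st.MEM  -- dual
[2] i3  blt.BR  -- no-port BR/MUL
[3] i4  mulh.MUL  -- WAW r7
[4] i5  add.ALU  -- RAW r7
[5] i6&i7  beq.BR+ld.MEM  -- dual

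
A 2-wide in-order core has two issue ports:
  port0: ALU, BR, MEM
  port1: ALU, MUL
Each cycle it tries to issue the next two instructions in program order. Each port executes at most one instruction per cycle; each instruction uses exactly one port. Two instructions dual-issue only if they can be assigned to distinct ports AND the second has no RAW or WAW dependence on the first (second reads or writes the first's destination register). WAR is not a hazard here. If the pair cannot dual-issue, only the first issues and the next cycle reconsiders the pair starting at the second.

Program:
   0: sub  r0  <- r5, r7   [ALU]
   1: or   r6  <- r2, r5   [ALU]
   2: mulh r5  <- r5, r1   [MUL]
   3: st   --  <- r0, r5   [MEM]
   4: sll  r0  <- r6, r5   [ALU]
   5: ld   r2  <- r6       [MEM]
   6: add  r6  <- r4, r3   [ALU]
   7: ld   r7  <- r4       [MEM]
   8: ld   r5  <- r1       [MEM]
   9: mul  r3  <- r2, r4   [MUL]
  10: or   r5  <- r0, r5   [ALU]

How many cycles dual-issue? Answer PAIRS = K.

t=0 i0&i1:sub.ALU;or.ALU ; pair
t=1 i2:mulh.MUL ; RAW r5
t=2 i3&i4:st.MEM;sll.ALU ; pair
t=3 i5&i6:ld.MEM;add.ALU ; pair
t=4 i7:ld.MEM ; no-port MEM/MEM
t=5 i8&i9:ld.MEM;mul.MUL ; pair
t=6 i10:or.ALU ; tail

PAIRS = 4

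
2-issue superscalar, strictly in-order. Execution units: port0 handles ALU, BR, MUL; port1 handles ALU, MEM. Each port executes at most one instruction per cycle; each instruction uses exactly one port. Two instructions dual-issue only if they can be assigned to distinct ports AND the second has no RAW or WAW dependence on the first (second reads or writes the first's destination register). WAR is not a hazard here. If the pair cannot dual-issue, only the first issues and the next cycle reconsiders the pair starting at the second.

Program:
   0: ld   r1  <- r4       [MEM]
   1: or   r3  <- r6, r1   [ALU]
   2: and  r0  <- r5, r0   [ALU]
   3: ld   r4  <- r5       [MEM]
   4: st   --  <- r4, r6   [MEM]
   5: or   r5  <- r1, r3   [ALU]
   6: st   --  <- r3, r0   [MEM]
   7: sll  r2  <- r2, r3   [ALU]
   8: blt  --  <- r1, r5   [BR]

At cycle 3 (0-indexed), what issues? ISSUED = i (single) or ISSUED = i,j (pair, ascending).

#0 head=0: ld i0 RAW r1
#1 head=1: or/and i1,i2 dual
#2 head=3: ld i3 no-port MEM/MEM
#3 head=4: st/or i4,i5 dual
#4 head=6: st/sll i6,i7 dual
#5 head=8: blt i8 tail

ISSUED = 4,5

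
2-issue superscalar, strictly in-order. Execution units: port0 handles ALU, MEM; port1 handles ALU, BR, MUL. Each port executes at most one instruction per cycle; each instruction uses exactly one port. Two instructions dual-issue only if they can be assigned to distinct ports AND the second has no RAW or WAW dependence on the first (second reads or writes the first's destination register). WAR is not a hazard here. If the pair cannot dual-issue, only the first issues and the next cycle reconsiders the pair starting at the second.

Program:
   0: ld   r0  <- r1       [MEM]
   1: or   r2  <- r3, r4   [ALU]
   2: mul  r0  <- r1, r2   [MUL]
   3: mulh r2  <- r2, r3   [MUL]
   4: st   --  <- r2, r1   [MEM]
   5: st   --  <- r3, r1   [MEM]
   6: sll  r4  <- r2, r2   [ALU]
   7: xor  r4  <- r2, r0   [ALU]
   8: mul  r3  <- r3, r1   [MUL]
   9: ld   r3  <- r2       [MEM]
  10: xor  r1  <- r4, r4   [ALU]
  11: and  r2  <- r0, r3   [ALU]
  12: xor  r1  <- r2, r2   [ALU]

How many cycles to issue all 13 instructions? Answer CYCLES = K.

t=0 i0&i1:ld.MEM/or.ALU ; pair
t=1 i2:mul.MUL ; no-port MUL/MUL
t=2 i3:mulh.MUL ; RAW r2
t=3 i4:st.MEM ; no-port MEM/MEM
t=4 i5&i6:st.MEM/sll.ALU ; pair
t=5 i7&i8:xor.ALU/mul.MUL ; pair
t=6 i9&i10:ld.MEM/xor.ALU ; pair
t=7 i11:and.ALU ; RAW r2
t=8 i12:xor.ALU ; tail

CYCLES = 9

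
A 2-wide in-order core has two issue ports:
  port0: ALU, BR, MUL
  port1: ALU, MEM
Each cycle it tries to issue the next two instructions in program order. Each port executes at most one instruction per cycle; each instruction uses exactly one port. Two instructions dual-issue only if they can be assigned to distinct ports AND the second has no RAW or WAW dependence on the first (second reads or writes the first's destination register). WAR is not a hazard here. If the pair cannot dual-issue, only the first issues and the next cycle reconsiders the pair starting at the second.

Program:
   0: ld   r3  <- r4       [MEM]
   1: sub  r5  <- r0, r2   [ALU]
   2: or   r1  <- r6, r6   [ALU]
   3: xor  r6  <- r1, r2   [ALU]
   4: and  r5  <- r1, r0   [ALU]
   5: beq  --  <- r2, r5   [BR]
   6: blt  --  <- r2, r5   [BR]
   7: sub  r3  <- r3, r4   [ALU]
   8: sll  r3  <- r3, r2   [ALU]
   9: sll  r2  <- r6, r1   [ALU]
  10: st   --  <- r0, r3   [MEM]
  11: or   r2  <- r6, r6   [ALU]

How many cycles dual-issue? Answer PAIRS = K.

t=0 i0+i1:ld;sub ; 2-wide
t=1 i2:or ; RAW r1
t=2 i3+i4:xor;and ; 2-wide
t=3 i5:beq ; no-port BR/BR
t=4 i6+i7:blt;sub ; 2-wide
t=5 i8+i9:sll;sll ; 2-wide
t=6 i10+i11:st;or ; 2-wide

PAIRS = 5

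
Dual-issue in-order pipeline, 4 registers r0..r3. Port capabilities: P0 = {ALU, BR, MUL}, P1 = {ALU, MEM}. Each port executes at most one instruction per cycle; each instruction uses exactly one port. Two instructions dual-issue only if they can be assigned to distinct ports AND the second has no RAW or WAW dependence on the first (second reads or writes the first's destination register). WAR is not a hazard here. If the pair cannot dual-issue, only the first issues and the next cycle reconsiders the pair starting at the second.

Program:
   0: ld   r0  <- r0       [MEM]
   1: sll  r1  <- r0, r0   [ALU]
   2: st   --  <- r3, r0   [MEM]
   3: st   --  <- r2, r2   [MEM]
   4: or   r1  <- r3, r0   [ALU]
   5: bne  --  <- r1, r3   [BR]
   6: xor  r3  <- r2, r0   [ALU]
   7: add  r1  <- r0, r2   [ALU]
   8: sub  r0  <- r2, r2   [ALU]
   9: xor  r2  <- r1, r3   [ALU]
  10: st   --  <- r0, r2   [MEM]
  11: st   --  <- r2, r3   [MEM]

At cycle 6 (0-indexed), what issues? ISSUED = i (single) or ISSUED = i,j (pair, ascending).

c0: i0 ld.MEM  RAW r0
c1: i1&i2 sll.ALU+st.MEM  dual
c2: i3&i4 st.MEM+or.ALU  dual
c3: i5&i6 bne.BR+xor.ALU  dual
c4: i7&i8 add.ALU+sub.ALU  dual
c5: i9 xor.ALU  RAW r2
c6: i10 st.MEM  no-port MEM/MEM
c7: i11 st.MEM  tail

ISSUED = 10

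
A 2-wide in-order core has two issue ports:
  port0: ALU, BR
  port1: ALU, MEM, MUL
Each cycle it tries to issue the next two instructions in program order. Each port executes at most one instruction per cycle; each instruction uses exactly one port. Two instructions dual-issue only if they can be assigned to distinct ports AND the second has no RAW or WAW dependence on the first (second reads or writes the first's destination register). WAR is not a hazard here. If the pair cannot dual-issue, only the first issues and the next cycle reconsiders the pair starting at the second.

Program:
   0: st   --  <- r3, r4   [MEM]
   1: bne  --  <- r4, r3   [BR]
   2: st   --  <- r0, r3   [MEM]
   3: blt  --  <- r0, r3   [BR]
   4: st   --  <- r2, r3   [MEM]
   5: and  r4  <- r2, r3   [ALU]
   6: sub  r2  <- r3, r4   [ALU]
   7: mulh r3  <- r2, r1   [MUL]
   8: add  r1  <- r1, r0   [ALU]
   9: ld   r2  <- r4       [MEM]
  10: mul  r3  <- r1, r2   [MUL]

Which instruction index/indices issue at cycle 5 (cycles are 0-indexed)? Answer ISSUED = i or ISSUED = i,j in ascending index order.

ISSUED = 9

c0: i0,i1 st bne  dual
c1: i2,i3 st blt  dual
c2: i4,i5 st and  dual
c3: i6 sub  RAW r2
c4: i7,i8 mulh add  dual
c5: i9 ld  no-port MEM/MUL
c6: i10 mul  tail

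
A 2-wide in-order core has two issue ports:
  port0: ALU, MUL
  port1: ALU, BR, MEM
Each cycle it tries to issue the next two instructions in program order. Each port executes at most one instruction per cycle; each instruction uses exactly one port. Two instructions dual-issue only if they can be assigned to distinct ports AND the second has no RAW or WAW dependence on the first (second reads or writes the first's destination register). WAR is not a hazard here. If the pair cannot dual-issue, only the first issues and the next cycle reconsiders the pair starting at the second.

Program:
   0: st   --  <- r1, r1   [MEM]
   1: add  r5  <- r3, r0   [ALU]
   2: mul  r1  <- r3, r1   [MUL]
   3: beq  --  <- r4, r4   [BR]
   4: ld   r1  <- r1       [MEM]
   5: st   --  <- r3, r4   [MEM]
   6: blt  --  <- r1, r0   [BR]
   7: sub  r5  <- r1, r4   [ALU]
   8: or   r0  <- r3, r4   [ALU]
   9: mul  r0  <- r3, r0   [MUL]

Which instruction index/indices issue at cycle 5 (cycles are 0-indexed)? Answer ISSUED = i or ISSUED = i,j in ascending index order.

#0 head=0: st+add i0&i1 2-wide
#1 head=2: mul+beq i2&i3 2-wide
#2 head=4: ld i4 no-port MEM/MEM
#3 head=5: st i5 no-port MEM/BR
#4 head=6: blt+sub i6&i7 2-wide
#5 head=8: or i8 RAW+WAW r0
#6 head=9: mul i9 tail

ISSUED = 8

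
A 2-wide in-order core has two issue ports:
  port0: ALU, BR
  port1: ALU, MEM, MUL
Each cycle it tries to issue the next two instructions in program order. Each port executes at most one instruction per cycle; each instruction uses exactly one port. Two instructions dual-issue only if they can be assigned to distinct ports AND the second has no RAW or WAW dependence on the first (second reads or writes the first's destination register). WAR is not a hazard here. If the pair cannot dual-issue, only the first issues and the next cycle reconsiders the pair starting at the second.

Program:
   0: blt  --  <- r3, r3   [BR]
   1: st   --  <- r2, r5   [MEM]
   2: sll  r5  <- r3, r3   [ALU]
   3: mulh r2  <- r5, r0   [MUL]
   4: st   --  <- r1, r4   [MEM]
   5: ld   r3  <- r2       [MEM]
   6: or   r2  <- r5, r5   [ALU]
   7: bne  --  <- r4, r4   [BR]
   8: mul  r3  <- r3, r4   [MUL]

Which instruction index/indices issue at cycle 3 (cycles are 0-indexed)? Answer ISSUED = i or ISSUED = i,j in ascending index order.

ISSUED = 4

#0 head=0: blt;st i0+i1 2-wide
#1 head=2: sll i2 RAW r5
#2 head=3: mulh i3 no-port MUL/MEM
#3 head=4: st i4 no-port MEM/MEM
#4 head=5: ld;or i5+i6 2-wide
#5 head=7: bne;mul i7+i8 2-wide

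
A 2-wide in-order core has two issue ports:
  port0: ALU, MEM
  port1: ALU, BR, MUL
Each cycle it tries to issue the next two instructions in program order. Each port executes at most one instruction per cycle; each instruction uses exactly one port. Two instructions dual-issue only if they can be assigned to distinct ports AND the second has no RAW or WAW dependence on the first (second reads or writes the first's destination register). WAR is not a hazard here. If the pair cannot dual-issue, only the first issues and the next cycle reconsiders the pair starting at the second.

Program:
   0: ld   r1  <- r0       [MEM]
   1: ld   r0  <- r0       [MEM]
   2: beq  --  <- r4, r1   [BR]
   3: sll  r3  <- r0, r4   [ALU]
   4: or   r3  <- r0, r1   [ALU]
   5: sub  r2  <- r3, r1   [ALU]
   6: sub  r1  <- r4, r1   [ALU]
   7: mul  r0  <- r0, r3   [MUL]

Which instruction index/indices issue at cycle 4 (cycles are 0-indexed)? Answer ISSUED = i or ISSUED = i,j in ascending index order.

c0: i0 ld  no-port MEM/MEM
c1: i1&i2 ld beq  2-wide
c2: i3 sll  WAW r3
c3: i4 or  RAW r3
c4: i5&i6 sub sub  2-wide
c5: i7 mul  tail

ISSUED = 5,6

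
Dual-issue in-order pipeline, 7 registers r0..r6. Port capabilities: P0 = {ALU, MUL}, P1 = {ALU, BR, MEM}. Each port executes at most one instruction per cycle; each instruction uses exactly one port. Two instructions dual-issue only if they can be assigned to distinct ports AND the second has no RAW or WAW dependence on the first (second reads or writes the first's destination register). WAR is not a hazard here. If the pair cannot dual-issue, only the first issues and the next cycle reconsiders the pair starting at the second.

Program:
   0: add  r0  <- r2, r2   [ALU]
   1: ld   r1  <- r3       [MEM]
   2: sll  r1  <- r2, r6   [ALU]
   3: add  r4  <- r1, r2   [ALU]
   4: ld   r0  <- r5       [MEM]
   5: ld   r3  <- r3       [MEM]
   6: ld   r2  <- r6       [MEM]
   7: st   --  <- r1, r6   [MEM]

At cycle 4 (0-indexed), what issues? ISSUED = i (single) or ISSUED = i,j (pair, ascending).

ISSUED = 6

t=0 i0/i1:add.ALU/ld.MEM ; 2-wide
t=1 i2:sll.ALU ; RAW r1
t=2 i3/i4:add.ALU/ld.MEM ; 2-wide
t=3 i5:ld.MEM ; no-port MEM/MEM
t=4 i6:ld.MEM ; no-port MEM/MEM
t=5 i7:st.MEM ; tail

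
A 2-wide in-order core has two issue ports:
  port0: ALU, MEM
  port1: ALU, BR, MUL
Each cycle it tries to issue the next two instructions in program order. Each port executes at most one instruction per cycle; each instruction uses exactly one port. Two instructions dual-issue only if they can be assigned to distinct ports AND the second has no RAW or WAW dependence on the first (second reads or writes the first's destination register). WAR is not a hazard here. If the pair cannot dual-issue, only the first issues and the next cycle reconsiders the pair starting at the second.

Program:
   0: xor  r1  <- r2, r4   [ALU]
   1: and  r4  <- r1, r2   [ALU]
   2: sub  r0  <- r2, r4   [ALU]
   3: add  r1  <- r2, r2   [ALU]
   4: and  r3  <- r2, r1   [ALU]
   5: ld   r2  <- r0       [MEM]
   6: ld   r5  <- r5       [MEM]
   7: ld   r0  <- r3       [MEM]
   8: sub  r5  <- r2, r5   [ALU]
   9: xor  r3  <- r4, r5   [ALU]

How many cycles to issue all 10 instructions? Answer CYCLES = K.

CYCLES = 7

c0: i0 xor  RAW r1
c1: i1 and  RAW r4
c2: i2/i3 sub;add  dual
c3: i4/i5 and;ld  dual
c4: i6 ld  no-port MEM/MEM
c5: i7/i8 ld;sub  dual
c6: i9 xor  tail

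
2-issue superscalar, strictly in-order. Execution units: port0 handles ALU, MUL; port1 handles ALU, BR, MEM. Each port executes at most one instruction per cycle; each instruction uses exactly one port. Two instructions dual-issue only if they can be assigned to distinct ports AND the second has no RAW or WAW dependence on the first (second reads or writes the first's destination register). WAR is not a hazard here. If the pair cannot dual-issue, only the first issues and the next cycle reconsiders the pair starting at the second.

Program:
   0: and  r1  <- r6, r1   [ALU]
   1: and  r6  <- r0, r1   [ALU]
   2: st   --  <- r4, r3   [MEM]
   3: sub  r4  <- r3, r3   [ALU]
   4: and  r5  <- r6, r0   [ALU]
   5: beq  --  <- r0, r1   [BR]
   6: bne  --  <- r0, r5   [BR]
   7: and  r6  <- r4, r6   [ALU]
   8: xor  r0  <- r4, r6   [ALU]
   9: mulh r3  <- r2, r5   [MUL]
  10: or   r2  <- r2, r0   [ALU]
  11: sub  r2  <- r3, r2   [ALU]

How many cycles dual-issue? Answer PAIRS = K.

PAIRS = 4

#0 head=0: and.ALU i0 RAW r1
#1 head=1: and.ALU;st.MEM i1&i2 2-wide
#2 head=3: sub.ALU;and.ALU i3&i4 2-wide
#3 head=5: beq.BR i5 no-port BR/BR
#4 head=6: bne.BR;and.ALU i6&i7 2-wide
#5 head=8: xor.ALU;mulh.MUL i8&i9 2-wide
#6 head=10: or.ALU i10 RAW+WAW r2
#7 head=11: sub.ALU i11 tail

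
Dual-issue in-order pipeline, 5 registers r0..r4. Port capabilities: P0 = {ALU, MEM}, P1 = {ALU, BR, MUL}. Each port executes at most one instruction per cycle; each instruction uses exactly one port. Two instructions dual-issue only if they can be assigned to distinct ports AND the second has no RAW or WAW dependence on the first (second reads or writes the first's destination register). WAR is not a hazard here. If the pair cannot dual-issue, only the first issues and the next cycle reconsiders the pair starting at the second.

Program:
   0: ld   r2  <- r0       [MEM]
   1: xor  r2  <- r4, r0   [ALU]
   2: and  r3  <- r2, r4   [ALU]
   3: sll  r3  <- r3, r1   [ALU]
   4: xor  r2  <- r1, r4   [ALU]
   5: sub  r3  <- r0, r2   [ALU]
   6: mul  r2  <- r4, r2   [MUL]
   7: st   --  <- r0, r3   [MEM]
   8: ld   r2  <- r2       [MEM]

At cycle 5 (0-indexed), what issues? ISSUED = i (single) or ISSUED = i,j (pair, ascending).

  cy0 -> i0 (ld.MEM) WAW r2
  cy1 -> i1 (xor.ALU) RAW r2
  cy2 -> i2 (and.ALU) RAW+WAW r3
  cy3 -> i3,i4 (sll.ALU xor.ALU) pair
  cy4 -> i5,i6 (sub.ALU mul.MUL) pair
  cy5 -> i7 (st.MEM) no-port MEM/MEM
  cy6 -> i8 (ld.MEM) tail

ISSUED = 7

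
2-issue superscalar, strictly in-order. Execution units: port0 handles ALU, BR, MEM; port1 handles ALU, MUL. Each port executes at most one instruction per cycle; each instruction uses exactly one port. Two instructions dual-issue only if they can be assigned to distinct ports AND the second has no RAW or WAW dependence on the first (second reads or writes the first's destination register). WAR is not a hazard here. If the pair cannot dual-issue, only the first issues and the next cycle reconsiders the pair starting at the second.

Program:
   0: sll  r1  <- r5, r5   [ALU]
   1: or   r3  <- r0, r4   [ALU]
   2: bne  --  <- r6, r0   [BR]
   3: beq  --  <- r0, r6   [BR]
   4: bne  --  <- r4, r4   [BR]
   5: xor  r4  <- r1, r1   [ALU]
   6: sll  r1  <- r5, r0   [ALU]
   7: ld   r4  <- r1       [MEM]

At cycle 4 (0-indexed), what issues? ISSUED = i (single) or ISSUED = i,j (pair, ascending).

ISSUED = 6

[0] i0/i1  sll/or  -- dual
[1] i2  bne  -- no-port BR/BR
[2] i3  beq  -- no-port BR/BR
[3] i4/i5  bne/xor  -- dual
[4] i6  sll  -- RAW r1
[5] i7  ld  -- tail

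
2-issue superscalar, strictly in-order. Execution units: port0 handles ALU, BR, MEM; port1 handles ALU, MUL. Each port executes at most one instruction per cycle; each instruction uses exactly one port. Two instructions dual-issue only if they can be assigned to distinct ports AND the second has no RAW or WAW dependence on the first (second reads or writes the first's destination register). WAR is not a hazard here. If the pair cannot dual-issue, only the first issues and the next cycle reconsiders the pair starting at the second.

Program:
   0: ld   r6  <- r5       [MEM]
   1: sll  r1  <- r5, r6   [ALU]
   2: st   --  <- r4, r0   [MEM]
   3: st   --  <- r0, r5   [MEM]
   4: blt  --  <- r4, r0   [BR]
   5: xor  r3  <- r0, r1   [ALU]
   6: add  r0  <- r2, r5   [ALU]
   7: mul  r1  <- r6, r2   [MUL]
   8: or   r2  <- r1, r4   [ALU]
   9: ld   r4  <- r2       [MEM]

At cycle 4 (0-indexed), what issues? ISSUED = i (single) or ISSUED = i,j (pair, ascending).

[0] i0  ld  -- RAW r6
[1] i1/i2  sll+st  -- dual
[2] i3  st  -- no-port MEM/BR
[3] i4/i5  blt+xor  -- dual
[4] i6/i7  add+mul  -- dual
[5] i8  or  -- RAW r2
[6] i9  ld  -- tail

ISSUED = 6,7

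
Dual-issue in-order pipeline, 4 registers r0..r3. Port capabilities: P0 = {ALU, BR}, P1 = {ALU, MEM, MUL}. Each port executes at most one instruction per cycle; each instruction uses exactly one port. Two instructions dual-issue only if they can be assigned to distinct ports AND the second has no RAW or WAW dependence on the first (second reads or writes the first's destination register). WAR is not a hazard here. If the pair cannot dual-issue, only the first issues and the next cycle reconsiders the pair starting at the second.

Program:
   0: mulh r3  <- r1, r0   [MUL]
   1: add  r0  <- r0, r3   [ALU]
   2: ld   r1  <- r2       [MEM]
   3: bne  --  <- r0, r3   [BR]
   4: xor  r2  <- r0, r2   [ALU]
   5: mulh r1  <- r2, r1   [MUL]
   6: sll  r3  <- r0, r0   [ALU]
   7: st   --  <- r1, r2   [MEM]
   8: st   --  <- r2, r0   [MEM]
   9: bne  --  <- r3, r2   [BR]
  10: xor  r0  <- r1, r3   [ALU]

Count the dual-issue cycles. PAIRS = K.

PAIRS = 4

0. mulh.MUL @i0  | RAW r3
1. add.ALU;ld.MEM @i1/i2  | 2-wide
2. bne.BR;xor.ALU @i3/i4  | 2-wide
3. mulh.MUL;sll.ALU @i5/i6  | 2-wide
4. st.MEM @i7  | no-port MEM/MEM
5. st.MEM;bne.BR @i8/i9  | 2-wide
6. xor.ALU @i10  | tail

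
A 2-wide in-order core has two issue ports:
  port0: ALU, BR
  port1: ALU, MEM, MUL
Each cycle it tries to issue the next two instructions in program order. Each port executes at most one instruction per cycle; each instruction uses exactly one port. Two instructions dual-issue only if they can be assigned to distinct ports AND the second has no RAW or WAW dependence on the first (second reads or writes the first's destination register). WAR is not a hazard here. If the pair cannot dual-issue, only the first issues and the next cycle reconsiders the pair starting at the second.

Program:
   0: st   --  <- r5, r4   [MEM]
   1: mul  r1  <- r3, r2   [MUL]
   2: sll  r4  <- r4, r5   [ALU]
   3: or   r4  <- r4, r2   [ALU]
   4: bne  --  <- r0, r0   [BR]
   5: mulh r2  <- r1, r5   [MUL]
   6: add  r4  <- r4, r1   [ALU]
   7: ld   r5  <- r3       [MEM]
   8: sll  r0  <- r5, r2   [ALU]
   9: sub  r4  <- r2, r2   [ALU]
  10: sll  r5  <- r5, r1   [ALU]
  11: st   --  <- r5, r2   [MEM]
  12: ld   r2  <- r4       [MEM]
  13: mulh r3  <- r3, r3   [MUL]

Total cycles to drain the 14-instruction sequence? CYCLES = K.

CYCLES = 10

t=0 i0:st ; no-port MEM/MUL
t=1 i1,i2:mul+sll ; 2-wide
t=2 i3,i4:or+bne ; 2-wide
t=3 i5,i6:mulh+add ; 2-wide
t=4 i7:ld ; RAW r5
t=5 i8,i9:sll+sub ; 2-wide
t=6 i10:sll ; RAW r5
t=7 i11:st ; no-port MEM/MEM
t=8 i12:ld ; no-port MEM/MUL
t=9 i13:mulh ; tail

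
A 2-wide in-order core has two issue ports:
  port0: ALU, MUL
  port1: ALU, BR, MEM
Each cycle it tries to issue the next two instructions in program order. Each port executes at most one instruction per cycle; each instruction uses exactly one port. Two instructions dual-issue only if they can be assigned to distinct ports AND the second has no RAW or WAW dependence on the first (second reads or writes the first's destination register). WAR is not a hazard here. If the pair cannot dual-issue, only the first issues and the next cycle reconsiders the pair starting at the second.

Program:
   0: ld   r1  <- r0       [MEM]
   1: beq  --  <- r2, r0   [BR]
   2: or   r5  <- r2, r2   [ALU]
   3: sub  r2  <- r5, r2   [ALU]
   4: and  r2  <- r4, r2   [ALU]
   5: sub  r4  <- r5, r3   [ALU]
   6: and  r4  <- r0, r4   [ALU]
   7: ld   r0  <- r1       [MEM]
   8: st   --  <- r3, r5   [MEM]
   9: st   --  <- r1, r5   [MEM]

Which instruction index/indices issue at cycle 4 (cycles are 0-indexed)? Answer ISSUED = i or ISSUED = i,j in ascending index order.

[0] i0  ld.MEM  -- no-port MEM/BR
[1] i1,i2  beq.BR or.ALU  -- 2-wide
[2] i3  sub.ALU  -- RAW+WAW r2
[3] i4,i5  and.ALU sub.ALU  -- 2-wide
[4] i6,i7  and.ALU ld.MEM  -- 2-wide
[5] i8  st.MEM  -- no-port MEM/MEM
[6] i9  st.MEM  -- tail

ISSUED = 6,7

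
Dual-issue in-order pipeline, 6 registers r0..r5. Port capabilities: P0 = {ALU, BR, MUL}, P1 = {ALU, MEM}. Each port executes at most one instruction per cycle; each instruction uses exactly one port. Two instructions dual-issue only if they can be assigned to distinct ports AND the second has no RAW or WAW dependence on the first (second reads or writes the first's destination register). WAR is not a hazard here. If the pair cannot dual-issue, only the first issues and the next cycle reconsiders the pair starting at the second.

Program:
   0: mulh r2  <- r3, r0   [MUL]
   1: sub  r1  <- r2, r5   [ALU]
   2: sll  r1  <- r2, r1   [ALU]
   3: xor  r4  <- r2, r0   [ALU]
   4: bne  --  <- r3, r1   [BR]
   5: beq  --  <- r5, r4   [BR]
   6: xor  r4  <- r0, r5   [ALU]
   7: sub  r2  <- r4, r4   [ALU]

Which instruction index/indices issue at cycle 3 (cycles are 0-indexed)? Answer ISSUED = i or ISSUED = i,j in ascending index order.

0. mulh.MUL @i0  | RAW r2
1. sub.ALU @i1  | RAW+WAW r1
2. sll.ALU;xor.ALU @i2,i3  | 2-wide
3. bne.BR @i4  | no-port BR/BR
4. beq.BR;xor.ALU @i5,i6  | 2-wide
5. sub.ALU @i7  | tail

ISSUED = 4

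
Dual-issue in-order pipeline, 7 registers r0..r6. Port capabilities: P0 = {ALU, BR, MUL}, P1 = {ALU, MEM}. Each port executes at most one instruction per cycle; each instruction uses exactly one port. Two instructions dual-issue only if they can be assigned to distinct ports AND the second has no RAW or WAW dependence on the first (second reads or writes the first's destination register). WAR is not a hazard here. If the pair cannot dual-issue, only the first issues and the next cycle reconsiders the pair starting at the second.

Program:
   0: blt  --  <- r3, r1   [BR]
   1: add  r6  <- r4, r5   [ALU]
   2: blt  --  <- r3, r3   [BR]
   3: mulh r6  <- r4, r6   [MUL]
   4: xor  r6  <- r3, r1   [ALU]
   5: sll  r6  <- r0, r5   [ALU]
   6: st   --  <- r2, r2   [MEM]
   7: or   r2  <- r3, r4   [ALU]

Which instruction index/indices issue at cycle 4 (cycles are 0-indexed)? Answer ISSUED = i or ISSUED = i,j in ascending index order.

[0] i0+i1  blt add  -- dual
[1] i2  blt  -- no-port BR/MUL
[2] i3  mulh  -- WAW r6
[3] i4  xor  -- WAW r6
[4] i5+i6  sll st  -- dual
[5] i7  or  -- tail

ISSUED = 5,6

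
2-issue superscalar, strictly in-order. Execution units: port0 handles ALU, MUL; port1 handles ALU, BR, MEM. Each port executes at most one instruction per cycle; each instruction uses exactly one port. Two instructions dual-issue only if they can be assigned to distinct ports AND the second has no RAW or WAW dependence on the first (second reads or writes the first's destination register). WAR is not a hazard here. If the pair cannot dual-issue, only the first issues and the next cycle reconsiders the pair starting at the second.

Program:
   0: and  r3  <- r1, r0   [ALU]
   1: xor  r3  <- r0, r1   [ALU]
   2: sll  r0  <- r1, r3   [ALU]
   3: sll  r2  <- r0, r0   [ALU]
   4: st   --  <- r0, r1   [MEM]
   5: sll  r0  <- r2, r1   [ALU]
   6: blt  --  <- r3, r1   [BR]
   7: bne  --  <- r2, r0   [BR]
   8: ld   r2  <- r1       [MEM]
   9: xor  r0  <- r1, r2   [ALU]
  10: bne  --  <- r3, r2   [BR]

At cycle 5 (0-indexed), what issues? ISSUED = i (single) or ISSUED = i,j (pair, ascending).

[0] i0  and  -- WAW r3
[1] i1  xor  -- RAW r3
[2] i2  sll  -- RAW r0
[3] i3+i4  sll/st  -- 2-wide
[4] i5+i6  sll/blt  -- 2-wide
[5] i7  bne  -- no-port BR/MEM
[6] i8  ld  -- RAW r2
[7] i9+i10  xor/bne  -- 2-wide

ISSUED = 7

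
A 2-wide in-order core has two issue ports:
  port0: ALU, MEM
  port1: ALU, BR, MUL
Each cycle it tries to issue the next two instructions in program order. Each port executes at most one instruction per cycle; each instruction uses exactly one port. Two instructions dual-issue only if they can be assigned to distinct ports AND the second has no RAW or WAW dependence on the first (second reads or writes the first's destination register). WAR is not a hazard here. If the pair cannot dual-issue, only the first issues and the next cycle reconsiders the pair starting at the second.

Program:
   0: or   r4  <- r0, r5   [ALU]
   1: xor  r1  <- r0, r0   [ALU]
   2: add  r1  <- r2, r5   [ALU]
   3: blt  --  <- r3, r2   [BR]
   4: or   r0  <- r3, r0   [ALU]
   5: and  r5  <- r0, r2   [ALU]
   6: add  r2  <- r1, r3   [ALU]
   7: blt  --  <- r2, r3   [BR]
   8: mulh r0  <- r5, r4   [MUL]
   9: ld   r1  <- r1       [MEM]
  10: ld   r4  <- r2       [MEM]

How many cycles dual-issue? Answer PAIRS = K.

PAIRS = 4

0. or/xor @i0+i1  | dual
1. add/blt @i2+i3  | dual
2. or @i4  | RAW r0
3. and/add @i5+i6  | dual
4. blt @i7  | no-port BR/MUL
5. mulh/ld @i8+i9  | dual
6. ld @i10  | tail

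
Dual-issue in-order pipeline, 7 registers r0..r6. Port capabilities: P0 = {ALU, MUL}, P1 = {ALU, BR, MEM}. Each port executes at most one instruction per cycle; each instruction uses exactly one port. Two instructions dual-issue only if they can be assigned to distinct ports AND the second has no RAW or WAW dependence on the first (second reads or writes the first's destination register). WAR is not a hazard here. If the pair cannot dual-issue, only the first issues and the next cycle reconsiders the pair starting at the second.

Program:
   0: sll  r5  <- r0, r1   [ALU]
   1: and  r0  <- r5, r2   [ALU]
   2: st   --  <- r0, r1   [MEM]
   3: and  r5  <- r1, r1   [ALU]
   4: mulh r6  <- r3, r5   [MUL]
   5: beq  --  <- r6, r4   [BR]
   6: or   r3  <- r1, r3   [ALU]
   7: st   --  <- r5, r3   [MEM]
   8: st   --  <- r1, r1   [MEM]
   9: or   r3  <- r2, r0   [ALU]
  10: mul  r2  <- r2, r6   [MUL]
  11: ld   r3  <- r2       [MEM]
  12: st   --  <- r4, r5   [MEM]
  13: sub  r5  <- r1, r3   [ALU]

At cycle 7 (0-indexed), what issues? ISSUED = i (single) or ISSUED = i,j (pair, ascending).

ISSUED = 10

#0 head=0: sll.ALU i0 RAW r5
#1 head=1: and.ALU i1 RAW r0
#2 head=2: st.MEM+and.ALU i2&i3 pair
#3 head=4: mulh.MUL i4 RAW r6
#4 head=5: beq.BR+or.ALU i5&i6 pair
#5 head=7: st.MEM i7 no-port MEM/MEM
#6 head=8: st.MEM+or.ALU i8&i9 pair
#7 head=10: mul.MUL i10 RAW r2
#8 head=11: ld.MEM i11 no-port MEM/MEM
#9 head=12: st.MEM+sub.ALU i12&i13 pair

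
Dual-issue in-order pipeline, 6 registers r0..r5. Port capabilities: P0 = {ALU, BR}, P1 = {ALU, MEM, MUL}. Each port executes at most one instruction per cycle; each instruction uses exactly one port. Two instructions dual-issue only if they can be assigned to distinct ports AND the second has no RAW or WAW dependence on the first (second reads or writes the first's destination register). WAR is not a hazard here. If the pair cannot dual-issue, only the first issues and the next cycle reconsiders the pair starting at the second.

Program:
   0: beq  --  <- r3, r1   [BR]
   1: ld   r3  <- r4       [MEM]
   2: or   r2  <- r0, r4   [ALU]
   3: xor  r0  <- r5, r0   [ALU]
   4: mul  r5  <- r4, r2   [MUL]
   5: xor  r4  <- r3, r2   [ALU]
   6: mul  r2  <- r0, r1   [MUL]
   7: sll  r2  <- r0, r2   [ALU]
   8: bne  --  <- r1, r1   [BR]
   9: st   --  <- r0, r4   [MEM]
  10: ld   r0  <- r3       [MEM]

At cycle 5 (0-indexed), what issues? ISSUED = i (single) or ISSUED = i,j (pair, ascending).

ISSUED = 9

0. beq ld @i0+i1  | pair
1. or xor @i2+i3  | pair
2. mul xor @i4+i5  | pair
3. mul @i6  | RAW+WAW r2
4. sll bne @i7+i8  | pair
5. st @i9  | no-port MEM/MEM
6. ld @i10  | tail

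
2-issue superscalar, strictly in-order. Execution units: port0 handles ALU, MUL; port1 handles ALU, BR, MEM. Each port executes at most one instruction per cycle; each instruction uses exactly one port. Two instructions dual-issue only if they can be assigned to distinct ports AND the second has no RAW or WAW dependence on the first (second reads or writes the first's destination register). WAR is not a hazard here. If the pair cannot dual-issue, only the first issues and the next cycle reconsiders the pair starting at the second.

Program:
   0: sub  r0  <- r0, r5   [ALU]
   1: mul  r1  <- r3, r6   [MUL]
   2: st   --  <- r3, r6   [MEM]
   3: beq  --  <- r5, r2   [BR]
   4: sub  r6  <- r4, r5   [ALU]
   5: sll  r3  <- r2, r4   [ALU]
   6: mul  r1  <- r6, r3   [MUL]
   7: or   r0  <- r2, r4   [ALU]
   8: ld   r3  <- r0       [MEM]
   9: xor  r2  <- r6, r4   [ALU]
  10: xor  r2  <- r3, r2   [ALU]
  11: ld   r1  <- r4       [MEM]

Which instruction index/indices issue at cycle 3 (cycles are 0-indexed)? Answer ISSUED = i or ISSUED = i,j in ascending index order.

t=0 i0/i1:sub;mul ; 2-wide
t=1 i2:st ; no-port MEM/BR
t=2 i3/i4:beq;sub ; 2-wide
t=3 i5:sll ; RAW r3
t=4 i6/i7:mul;or ; 2-wide
t=5 i8/i9:ld;xor ; 2-wide
t=6 i10/i11:xor;ld ; 2-wide

ISSUED = 5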